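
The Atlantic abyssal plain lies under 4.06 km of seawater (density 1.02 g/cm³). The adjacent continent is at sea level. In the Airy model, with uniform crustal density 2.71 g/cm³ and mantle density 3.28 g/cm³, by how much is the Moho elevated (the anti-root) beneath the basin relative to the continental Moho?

12 km

Equating mass per unit area of the two columns: replacing crust with seawater at the top is compensated by replacing crust with mantle at the base: d (ρ_c − ρ_w) = a (ρ_m − ρ_c).
a = d (ρ_c − ρ_w)/(ρ_m − ρ_c) = 4.06 km × 1.69/0.57 = 12 km.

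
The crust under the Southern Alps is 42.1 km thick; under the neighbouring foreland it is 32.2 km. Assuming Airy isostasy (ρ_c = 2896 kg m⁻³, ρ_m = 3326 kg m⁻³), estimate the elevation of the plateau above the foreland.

1.28 km

Excess crust Δ = 42.1 km − 32.2 km = 9.9 km, split between elevation h and root r with h + r = Δ.
Airy balance ρ_c h = (ρ_m − ρ_c) r gives r = h ρ_c/(ρ_m − ρ_c), so h (1 + ρ_c/(ρ_m − ρ_c)) = Δ, i.e. h = Δ (ρ_m − ρ_c)/ρ_m.
h = 9.9 km × 430/3326 = 1.28 km.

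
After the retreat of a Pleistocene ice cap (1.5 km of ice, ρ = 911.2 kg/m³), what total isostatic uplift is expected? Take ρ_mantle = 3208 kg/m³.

0.426 km

Removing the load lets mantle flow back in; uplift u satisfies ρ_ice t = ρ_m u.
u = t ρ_ice/ρ_m = 1.5 km × 911.2/3208 = 0.426 km.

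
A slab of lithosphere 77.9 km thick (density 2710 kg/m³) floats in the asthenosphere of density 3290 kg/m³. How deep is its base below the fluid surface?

64.2 km

Draft d = t ρ_obj/ρ_fluid = 77.9 km × 2710/3290 = 64.2 km.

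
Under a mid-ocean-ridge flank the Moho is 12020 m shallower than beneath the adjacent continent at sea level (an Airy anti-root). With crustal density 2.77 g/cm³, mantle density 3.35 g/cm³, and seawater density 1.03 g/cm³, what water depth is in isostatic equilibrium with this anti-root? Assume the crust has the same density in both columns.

4010 m

Replacing a thickness d of crust by seawater at the top must be balanced by replacing crust with mantle at the base: d (ρ_c − ρ_w) = a (ρ_m − ρ_c).
d = a (ρ_m − ρ_c)/(ρ_c − ρ_w) = 12020 m × 0.58/1.74 = 4010 m.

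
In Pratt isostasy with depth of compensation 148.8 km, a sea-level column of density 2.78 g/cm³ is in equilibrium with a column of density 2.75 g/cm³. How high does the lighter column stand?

1.62 km

ρ_ref D = ρ (D + h) → h = D (ρ_ref − ρ)/ρ.
h = 148.8 km × (2.78 − 2.75)/2.75 = 1.62 km.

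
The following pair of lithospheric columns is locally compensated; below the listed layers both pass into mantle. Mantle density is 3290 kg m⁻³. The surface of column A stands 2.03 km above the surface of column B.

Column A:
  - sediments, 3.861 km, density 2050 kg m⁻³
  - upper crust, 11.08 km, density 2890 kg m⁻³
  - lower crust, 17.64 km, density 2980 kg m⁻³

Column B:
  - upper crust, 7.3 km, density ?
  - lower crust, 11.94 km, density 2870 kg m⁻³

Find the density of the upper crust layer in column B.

Take the compensation level at the base of the deeper column (depth z_c below the surface of column A) and equate Σ ρ_i t_i down to z_c; mantle fills any gap and the z_c terms cancel.
Column A: 3.861×2050 + 11.08×2890 + 17.64×2980 + (z_c − 32.581)×3290
Column B: 2.03×0 + 7.3×ρ + 11.94×2870 + (z_c − 2.03 − 19.24)×3290
The z_c×3290 term appears on both sides and cancels. Collect the known terms of each column as K = Σ(ρt)_known − 3290 × (depth of known layers): K_A = 92503.45 − 3290×32.581 = −14688.04; K_B = 34267.8 − 3290×(2.03 + 19.24) = −35710.5.
Balance: K_A = K_B + 7.3×ρ, so ρ = (K_A − K_B)/7.3 = 21022.5/7.3 = 2880 kg m⁻³.

2880 kg m⁻³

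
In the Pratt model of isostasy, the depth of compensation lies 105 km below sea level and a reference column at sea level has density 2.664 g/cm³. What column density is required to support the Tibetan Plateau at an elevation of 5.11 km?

Pratt balance: ρ_ref D = ρ (D + h).
ρ = ρ_ref D/(D + h) = 2.664 × 105 km/(105 km + 5.11 km) = 2.54 g/cm³.

2.54 g/cm³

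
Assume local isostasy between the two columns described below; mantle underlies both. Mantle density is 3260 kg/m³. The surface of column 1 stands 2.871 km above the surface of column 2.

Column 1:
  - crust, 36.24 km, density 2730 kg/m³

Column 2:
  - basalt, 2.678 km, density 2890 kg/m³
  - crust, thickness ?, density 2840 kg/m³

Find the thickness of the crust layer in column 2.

21.1 km

Take the compensation level at the base of the deeper column (depth z_c below the surface of column 1) and equate Σ ρ_i t_i down to z_c; mantle fills any gap and the z_c terms cancel.
Column 1: 36.24×2730 + (z_c − 36.24)×3260
Column 2: 2.871×0 + 2.678×2890 + x×2840 + (z_c − 2.871 − 2.678 − x)×3260
The z_c×3260 term appears on both sides and cancels. Collect the known terms of each column as K = Σ(ρt)_known − 3260 × (depth of known layers): K_1 = 98935.2 − 3260×36.24 = −19207.2; K_2 = 7739.42 − 3260×(2.871 + 2.678) = −10350.32.
Balance: K_1 = K_2 − x×(3260 − 2840), so x = (K_2 − K_1)/(3260 − 2840) = 8856.88/420 = 21.1 km.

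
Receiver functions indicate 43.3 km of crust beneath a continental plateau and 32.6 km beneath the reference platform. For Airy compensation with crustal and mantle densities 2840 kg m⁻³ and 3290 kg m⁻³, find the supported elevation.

Excess crust Δ = 43.3 km − 32.6 km = 10.7 km, split between elevation h and root r with h + r = Δ.
Airy balance ρ_c h = (ρ_m − ρ_c) r gives r = h ρ_c/(ρ_m − ρ_c), so h (1 + ρ_c/(ρ_m − ρ_c)) = Δ, i.e. h = Δ (ρ_m − ρ_c)/ρ_m.
h = 10.7 km × 450/3290 = 1.46 km.

1.46 km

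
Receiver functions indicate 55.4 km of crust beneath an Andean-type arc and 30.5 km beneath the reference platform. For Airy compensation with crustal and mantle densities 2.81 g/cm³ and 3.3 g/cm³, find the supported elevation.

Excess crust Δ = 55.4 km − 30.5 km = 24.9 km, split between elevation h and root r with h + r = Δ.
Airy balance ρ_c h = (ρ_m − ρ_c) r gives r = h ρ_c/(ρ_m − ρ_c), so h (1 + ρ_c/(ρ_m − ρ_c)) = Δ, i.e. h = Δ (ρ_m − ρ_c)/ρ_m.
h = 24.9 km × 0.49/3.3 = 3.7 km.

3.7 km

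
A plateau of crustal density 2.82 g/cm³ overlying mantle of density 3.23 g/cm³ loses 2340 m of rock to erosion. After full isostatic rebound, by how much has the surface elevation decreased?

Rebound u = e ρ_c/ρ_m = 2340 m × 2.82/3.23 = 2043 m.
Net surface drop = e − u = 2340 m − 2043 m = e (ρ_m − ρ_c)/ρ_m = 297 m.

297 m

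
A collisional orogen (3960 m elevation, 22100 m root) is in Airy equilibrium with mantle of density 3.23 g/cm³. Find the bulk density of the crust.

ρ_c h = (ρ_m − ρ_c) r → ρ_c (h + r) = ρ_m r → ρ_c = ρ_m r / (h + r).
ρ_c = 3.23 × 22100 m / (3960 m + 22100 m) = 2.74 g/cm³.

2.74 g/cm³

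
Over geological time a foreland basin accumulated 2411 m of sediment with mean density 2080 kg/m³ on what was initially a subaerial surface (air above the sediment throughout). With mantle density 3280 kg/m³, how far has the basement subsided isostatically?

1530 m

Subaerial load: s = t ρ_sed / ρ_m = 2411 m × 2080/3280 = 1530 m.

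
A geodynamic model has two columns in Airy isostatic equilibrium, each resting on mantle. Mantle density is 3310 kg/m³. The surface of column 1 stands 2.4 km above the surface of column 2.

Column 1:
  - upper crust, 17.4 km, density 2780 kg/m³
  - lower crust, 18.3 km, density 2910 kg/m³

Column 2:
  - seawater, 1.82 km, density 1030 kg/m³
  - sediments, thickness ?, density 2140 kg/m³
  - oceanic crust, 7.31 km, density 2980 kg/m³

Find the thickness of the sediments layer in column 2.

Take the compensation level at the base of the deeper column (depth z_c below the surface of column 1) and equate Σ ρ_i t_i down to z_c; mantle fills any gap and the z_c terms cancel.
Column 1: 17.4×2780 + 18.3×2910 + (z_c − 35.7)×3310
Column 2: 2.4×0 + 1.82×1030 + x×2140 + 7.31×2980 + (z_c − 2.4 − 9.13 − x)×3310
The z_c×3310 term appears on both sides and cancels. Collect the known terms of each column as K = Σ(ρt)_known − 3310 × (depth of known layers): K_1 = 101625 − 3310×35.7 = −16542; K_2 = 23658.4 − 3310×(2.4 + 9.13) = −14505.9.
Balance: K_1 = K_2 − x×(3310 − 2140), so x = (K_2 − K_1)/(3310 − 2140) = 2036.1/1170 = 1.74 km.

1.74 km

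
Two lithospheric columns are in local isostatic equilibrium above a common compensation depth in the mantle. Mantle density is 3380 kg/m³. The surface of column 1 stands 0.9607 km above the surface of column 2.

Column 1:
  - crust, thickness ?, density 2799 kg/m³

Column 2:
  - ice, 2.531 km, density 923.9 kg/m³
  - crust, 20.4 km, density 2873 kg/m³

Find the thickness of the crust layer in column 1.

34.1 km

Take the compensation level at the base of the deeper column (depth z_c below the surface of column 1) and equate Σ ρ_i t_i down to z_c; mantle fills any gap and the z_c terms cancel.
Column 1: x×2799 + (z_c − 0 − x)×3380
Column 2: 0.9607×0 + 2.531×923.9 + 20.4×2873 + (z_c − 0.9607 − 22.931)×3380
The z_c×3380 term appears on both sides and cancels. Collect the known terms of each column as K = Σ(ρt)_known − 3380 × (depth of known layers): K_1 = 0 − 3380×0 = 0; K_2 = 60947.5909 − 3380×(0.9607 + 22.931) = −19806.3551.
Balance: K_1 − x×(3380 − 2799) = K_2, so x = (K_1 − K_2)/(3380 − 2799) = 19806.4/581 = 34.1 km.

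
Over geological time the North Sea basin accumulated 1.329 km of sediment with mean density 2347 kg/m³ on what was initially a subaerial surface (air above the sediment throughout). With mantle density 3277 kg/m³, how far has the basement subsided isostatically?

Subaerial load: s = t ρ_sed / ρ_m = 1.329 km × 2347/3277 = 0.952 km.

0.952 km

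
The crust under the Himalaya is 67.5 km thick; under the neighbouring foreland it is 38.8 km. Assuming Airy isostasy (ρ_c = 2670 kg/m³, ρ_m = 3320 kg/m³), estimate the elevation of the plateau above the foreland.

5.62 km

Excess crust Δ = 67.5 km − 38.8 km = 28.7 km, split between elevation h and root r with h + r = Δ.
Airy balance ρ_c h = (ρ_m − ρ_c) r gives r = h ρ_c/(ρ_m − ρ_c), so h (1 + ρ_c/(ρ_m − ρ_c)) = Δ, i.e. h = Δ (ρ_m − ρ_c)/ρ_m.
h = 28.7 km × 650/3320 = 5.62 km.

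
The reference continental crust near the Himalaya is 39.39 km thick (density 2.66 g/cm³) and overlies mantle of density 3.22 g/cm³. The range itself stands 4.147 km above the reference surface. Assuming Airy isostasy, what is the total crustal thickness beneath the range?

63.2 km

Root depth r = h ρ_c / (ρ_m − ρ_c) = 4.147 km × 2.66 / 0.56 = 19.7 km.
Total thickness = T + h + r = 39.39 km + 4.147 km + 19.7 km = 63.2 km.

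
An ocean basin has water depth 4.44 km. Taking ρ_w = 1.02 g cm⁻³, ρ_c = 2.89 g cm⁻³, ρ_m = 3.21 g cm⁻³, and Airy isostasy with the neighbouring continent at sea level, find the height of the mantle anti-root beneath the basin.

25.9 km

For local isostatic compensation: replacing crust with seawater at the top is compensated by replacing crust with mantle at the base: d (ρ_c − ρ_w) = a (ρ_m − ρ_c).
a = d (ρ_c − ρ_w)/(ρ_m − ρ_c) = 4.44 km × 1.87/0.32 = 25.9 km.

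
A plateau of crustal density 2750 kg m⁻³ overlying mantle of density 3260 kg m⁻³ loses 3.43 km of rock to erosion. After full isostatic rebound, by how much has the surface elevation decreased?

Rebound u = e ρ_c/ρ_m = 3.43 km × 2750/3260 = 2.893 km.
Net surface drop = e − u = 3.43 km − 2.893 km = e (ρ_m − ρ_c)/ρ_m = 0.537 km.

0.537 km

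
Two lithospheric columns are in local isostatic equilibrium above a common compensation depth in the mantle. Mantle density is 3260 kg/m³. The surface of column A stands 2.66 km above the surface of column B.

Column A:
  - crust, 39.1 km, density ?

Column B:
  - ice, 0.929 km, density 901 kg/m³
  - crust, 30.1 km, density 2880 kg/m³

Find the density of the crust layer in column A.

2690 kg/m³

Take the compensation level at the base of the deeper column (depth z_c below the surface of column A) and equate Σ ρ_i t_i down to z_c; mantle fills any gap and the z_c terms cancel.
Column A: 39.1×ρ + (z_c − 39.1)×3260
Column B: 2.66×0 + 0.929×901 + 30.1×2880 + (z_c − 2.66 − 31.029)×3260
The z_c×3260 term appears on both sides and cancels. Collect the known terms of each column as K = Σ(ρt)_known − 3260 × (depth of known layers): K_A = 0 − 3260×39.1 = −127466; K_B = 87525.029 − 3260×(2.66 + 31.029) = −22301.111.
Balance: K_A + 39.1×ρ = K_B, so ρ = (K_B − K_A)/39.1 = 105165/39.1 = 2690 kg/m³.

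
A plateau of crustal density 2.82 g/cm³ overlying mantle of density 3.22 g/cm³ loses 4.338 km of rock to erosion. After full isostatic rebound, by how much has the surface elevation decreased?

Rebound u = e ρ_c/ρ_m = 4.338 km × 2.82/3.22 = 3.799 km.
Net surface drop = e − u = 4.338 km − 3.799 km = e (ρ_m − ρ_c)/ρ_m = 0.539 km.

0.539 km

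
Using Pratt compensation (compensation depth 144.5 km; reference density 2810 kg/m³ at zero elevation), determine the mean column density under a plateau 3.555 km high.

2740 kg/m³

Pratt balance: ρ_ref D = ρ (D + h).
ρ = ρ_ref D/(D + h) = 2810 × 144.5 km/(144.5 km + 3.555 km) = 2740 kg/m³.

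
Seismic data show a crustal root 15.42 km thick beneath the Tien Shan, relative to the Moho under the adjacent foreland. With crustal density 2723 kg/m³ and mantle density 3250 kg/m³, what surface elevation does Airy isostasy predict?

2.98 km

By Archimedes' principle applied to the lithosphere: ρ_c h = (ρ_m − ρ_c) r.
h = r (ρ_m − ρ_c) / ρ_c = 15.42 km × (3250 − 2723) / 2723 = 2.98 km.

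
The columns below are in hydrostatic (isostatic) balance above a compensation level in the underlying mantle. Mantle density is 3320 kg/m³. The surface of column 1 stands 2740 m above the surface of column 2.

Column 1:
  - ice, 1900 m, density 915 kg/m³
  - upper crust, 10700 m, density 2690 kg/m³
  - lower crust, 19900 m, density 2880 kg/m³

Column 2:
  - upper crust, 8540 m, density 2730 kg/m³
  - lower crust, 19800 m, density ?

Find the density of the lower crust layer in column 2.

Take the compensation level at the base of the deeper column (depth z_c below the surface of column 1) and equate Σ ρ_i t_i down to z_c; mantle fills any gap and the z_c terms cancel.
Column 1: 1900×915 + 10700×2690 + 19900×2880 + (z_c − 32500)×3320
Column 2: 2740×0 + 8540×2730 + 19800×ρ + (z_c − 2740 − 28340)×3320
The z_c×3320 term appears on both sides and cancels. Collect the known terms of each column as K = Σ(ρt)_known − 3320 × (depth of known layers): K_1 = 87833500 − 3320×32500 = −20066500; K_2 = 23314200 − 3320×(2740 + 28340) = −79871400.
Balance: K_1 = K_2 + 19800×ρ, so ρ = (K_1 − K_2)/19800 = 59804900/19800 = 3020 kg/m³.

3020 kg/m³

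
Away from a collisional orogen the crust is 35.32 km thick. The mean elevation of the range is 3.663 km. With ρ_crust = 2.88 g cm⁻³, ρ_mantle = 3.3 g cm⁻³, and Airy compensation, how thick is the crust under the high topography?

64.1 km

Root depth r = h ρ_c / (ρ_m − ρ_c) = 3.663 km × 2.88 / 0.42 = 25.12 km.
Total thickness = T + h + r = 35.32 km + 3.663 km + 25.12 km = 64.1 km.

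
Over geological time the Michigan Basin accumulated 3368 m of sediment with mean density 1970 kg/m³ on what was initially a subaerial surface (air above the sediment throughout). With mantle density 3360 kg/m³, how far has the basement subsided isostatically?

1970 m

Subaerial load: s = t ρ_sed / ρ_m = 3368 m × 1970/3360 = 1970 m.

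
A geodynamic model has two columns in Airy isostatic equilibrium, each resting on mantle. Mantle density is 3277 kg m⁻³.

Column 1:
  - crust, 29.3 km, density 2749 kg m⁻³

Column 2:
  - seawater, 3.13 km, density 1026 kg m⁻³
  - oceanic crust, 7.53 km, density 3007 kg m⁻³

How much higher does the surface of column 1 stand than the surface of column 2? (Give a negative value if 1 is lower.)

1.95 km

For any compensation level in the mantle, the mantle terms cancel and isostasy reduces to e = (Σt_1 − Σt_2) − (Σ(ρt)_1 − Σ(ρt)_2) / ρ_m.
Σt_1 = 29.3 km; Σt_2 = 10.66 km; Σ(ρt)_1 = 80545.7; Σ(ρt)_2 = 25854.09 (in km·kg m⁻³).
e = (29.3 − 10.66) − (80545.7 − 25854.09) / 3277 = 1.95 km.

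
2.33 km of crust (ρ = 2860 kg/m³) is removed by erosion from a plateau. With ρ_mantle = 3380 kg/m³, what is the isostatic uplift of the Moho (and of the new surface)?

Unloading: uplift u = e ρ_c/ρ_m = 2.33 km × 2860/3380 = 1.97 km.

1.97 km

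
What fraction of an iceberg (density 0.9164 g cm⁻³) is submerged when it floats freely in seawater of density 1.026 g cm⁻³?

89.3%

Submerged fraction = ρ_obj/ρ_fluid = 0.9164/1.026 = 89.3%.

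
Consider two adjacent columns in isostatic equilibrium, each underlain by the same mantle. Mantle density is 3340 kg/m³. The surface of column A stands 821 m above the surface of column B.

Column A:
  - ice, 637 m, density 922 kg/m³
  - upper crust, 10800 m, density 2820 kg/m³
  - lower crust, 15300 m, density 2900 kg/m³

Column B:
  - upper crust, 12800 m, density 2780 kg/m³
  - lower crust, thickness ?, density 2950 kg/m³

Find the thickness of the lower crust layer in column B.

10200 m

Take the compensation level at the base of the deeper column (depth z_c below the surface of column A) and equate Σ ρ_i t_i down to z_c; mantle fills any gap and the z_c terms cancel.
Column A: 637×922 + 10800×2820 + 15300×2900 + (z_c − 26737)×3340
Column B: 821×0 + 12800×2780 + x×2950 + (z_c − 821 − 12800 − x)×3340
The z_c×3340 term appears on both sides and cancels. Collect the known terms of each column as K = Σ(ρt)_known − 3340 × (depth of known layers): K_A = 75413314 − 3340×26737 = −13888266; K_B = 35584000 − 3340×(821 + 12800) = −9910140.
Balance: K_A = K_B − x×(3340 − 2950), so x = (K_B − K_A)/(3340 − 2950) = 3978130/390 = 10200 m.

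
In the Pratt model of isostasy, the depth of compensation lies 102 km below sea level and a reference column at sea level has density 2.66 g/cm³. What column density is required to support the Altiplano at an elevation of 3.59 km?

2.57 g/cm³

Pratt balance: ρ_ref D = ρ (D + h).
ρ = ρ_ref D/(D + h) = 2.66 × 102 km/(102 km + 3.59 km) = 2.57 g/cm³.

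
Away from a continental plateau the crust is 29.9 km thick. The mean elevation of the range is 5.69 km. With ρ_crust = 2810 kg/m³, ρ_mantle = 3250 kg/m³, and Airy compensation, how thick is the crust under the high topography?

Root depth r = h ρ_c / (ρ_m − ρ_c) = 5.69 km × 2810 / 440 = 36.34 km.
Total thickness = T + h + r = 29.9 km + 5.69 km + 36.34 km = 71.9 km.

71.9 km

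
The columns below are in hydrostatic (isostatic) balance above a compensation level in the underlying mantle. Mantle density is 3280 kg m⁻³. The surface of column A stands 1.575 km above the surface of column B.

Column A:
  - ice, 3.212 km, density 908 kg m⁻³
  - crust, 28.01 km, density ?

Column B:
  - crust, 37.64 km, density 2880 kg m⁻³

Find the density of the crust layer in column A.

Take the compensation level at the base of the deeper column (depth z_c below the surface of column A) and equate Σ ρ_i t_i down to z_c; mantle fills any gap and the z_c terms cancel.
Column A: 3.212×908 + 28.01×ρ + (z_c − 31.222)×3280
Column B: 1.575×0 + 37.64×2880 + (z_c − 1.575 − 37.64)×3280
The z_c×3280 term appears on both sides and cancels. Collect the known terms of each column as K = Σ(ρt)_known − 3280 × (depth of known layers): K_A = 2916.496 − 3280×31.222 = −99491.664; K_B = 108403.2 − 3280×(1.575 + 37.64) = −20222.
Balance: K_A + 28.01×ρ = K_B, so ρ = (K_B − K_A)/28.01 = 79269.7/28.01 = 2830 kg m⁻³.

2830 kg m⁻³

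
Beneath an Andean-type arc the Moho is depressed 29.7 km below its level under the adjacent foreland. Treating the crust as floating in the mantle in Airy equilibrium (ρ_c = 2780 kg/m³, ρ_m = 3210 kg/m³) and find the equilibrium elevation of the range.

By Archimedes' principle applied to the lithosphere: ρ_c h = (ρ_m − ρ_c) r.
h = r (ρ_m − ρ_c) / ρ_c = 29.7 km × (3210 − 2780) / 2780 = 4.59 km.

4.59 km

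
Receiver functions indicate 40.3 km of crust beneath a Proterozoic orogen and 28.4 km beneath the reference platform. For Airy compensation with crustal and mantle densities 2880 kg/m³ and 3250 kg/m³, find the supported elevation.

Excess crust Δ = 40.3 km − 28.4 km = 11.9 km, split between elevation h and root r with h + r = Δ.
Airy balance ρ_c h = (ρ_m − ρ_c) r gives r = h ρ_c/(ρ_m − ρ_c), so h (1 + ρ_c/(ρ_m − ρ_c)) = Δ, i.e. h = Δ (ρ_m − ρ_c)/ρ_m.
h = 11.9 km × 370/3250 = 1.35 km.

1.35 km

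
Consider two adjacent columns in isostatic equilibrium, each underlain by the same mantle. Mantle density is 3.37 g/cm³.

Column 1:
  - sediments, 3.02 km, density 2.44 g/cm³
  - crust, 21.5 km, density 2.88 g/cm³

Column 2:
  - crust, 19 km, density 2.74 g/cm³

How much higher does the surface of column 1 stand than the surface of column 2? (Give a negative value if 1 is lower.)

For any compensation level in the mantle, the mantle terms cancel and isostasy reduces to e = (Σt_1 − Σt_2) − (Σ(ρt)_1 − Σ(ρt)_2) / ρ_m.
Σt_1 = 24.52 km; Σt_2 = 19 km; Σ(ρt)_1 = 69.2888; Σ(ρt)_2 = 52.06 (in km·g/cm³).
e = (24.52 − 19) − (69.2888 − 52.06) / 3.37 = 0.408 km.

0.408 km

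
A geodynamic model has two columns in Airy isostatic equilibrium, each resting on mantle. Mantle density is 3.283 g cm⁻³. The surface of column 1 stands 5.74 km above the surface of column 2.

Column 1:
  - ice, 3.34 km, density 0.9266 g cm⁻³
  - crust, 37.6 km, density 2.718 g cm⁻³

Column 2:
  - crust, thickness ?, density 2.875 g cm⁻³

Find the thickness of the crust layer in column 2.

25.2 km

Take the compensation level at the base of the deeper column (depth z_c below the surface of column 1) and equate Σ ρ_i t_i down to z_c; mantle fills any gap and the z_c terms cancel.
Column 1: 3.34×0.9266 + 37.6×2.718 + (z_c − 40.94)×3.283
Column 2: 5.74×0 + x×2.875 + (z_c − 5.74 − 0 − x)×3.283
The z_c×3.283 term appears on both sides and cancels. Collect the known terms of each column as K = Σ(ρt)_known − 3.283 × (depth of known layers): K_1 = 105.291644 − 3.283×40.94 = −29.114376; K_2 = 0 − 3.283×(5.74 + 0) = −18.84442.
Balance: K_1 = K_2 − x×(3.283 − 2.875), so x = (K_2 − K_1)/(3.283 − 2.875) = 10.27/0.408 = 25.2 km.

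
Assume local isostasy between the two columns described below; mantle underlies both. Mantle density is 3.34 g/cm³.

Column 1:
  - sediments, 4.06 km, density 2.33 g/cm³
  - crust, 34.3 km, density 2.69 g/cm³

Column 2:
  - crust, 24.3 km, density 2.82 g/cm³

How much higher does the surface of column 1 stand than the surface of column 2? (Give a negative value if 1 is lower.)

4.12 km

For any compensation level in the mantle, the mantle terms cancel and isostasy reduces to e = (Σt_1 − Σt_2) − (Σ(ρt)_1 − Σ(ρt)_2) / ρ_m.
Σt_1 = 38.36 km; Σt_2 = 24.3 km; Σ(ρt)_1 = 101.7268; Σ(ρt)_2 = 68.526 (in km·g/cm³).
e = (38.36 − 24.3) − (101.7268 − 68.526) / 3.34 = 4.12 km.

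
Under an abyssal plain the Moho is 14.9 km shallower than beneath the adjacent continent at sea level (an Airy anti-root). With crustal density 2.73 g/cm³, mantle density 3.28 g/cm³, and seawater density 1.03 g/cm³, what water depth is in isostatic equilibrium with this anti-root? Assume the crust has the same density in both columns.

Replacing a thickness d of crust by seawater at the top must be balanced by replacing crust with mantle at the base: d (ρ_c − ρ_w) = a (ρ_m − ρ_c).
d = a (ρ_m − ρ_c)/(ρ_c − ρ_w) = 14.9 km × 0.55/1.7 = 4.82 km.

4.82 km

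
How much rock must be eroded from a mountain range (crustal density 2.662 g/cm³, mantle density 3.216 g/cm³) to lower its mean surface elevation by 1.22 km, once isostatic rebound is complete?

7.08 km

Net drop Δ = e − u = e − e ρ_c/ρ_m = e (ρ_m − ρ_c)/ρ_m.
e = Δ ρ_m/(ρ_m − ρ_c) = 1.22 km × 3.216/0.554 = 7.08 km.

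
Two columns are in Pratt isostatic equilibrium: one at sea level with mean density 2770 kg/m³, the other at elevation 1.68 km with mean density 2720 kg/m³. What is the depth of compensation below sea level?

ρ_ref D = ρ (D + h) → D (ρ_ref − ρ) = ρ h.
D = ρ h/(ρ_ref − ρ) = 2720 × 1.68 km/(2770 − 2720) = 91.4 km.

91.4 km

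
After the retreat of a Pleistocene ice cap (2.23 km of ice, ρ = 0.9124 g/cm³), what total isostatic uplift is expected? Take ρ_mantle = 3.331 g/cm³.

0.611 km

Removing the load lets mantle flow back in; uplift u satisfies ρ_ice t = ρ_m u.
u = t ρ_ice/ρ_m = 2.23 km × 0.9124/3.331 = 0.611 km.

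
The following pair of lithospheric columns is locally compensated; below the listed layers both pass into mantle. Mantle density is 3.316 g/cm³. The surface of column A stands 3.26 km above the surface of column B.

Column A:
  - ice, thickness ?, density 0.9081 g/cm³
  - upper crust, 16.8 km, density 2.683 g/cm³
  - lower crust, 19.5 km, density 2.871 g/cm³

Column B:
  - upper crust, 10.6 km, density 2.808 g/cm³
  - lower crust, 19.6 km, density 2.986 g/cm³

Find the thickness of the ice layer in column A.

1.39 km

Take the compensation level at the base of the deeper column (depth z_c below the surface of column A) and equate Σ ρ_i t_i down to z_c; mantle fills any gap and the z_c terms cancel.
Column A: x×0.9081 + 16.8×2.683 + 19.5×2.871 + (z_c − 36.3 − x)×3.316
Column B: 3.26×0 + 10.6×2.808 + 19.6×2.986 + (z_c − 3.26 − 30.2)×3.316
The z_c×3.316 term appears on both sides and cancels. Collect the known terms of each column as K = Σ(ρt)_known − 3.316 × (depth of known layers): K_A = 101.0589 − 3.316×36.3 = −19.3119; K_B = 88.2904 − 3.316×(3.26 + 30.2) = −22.66296.
Balance: K_A − x×(3.316 − 0.9081) = K_B, so x = (K_A − K_B)/(3.316 − 0.9081) = 3.35106/2.4079 = 1.39 km.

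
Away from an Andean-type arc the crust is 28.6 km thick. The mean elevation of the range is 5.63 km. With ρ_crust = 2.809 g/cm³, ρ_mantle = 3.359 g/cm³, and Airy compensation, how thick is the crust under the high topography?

63 km

Root depth r = h ρ_c / (ρ_m − ρ_c) = 5.63 km × 2.809 / 0.55 = 28.75 km.
Total thickness = T + h + r = 28.6 km + 5.63 km + 28.75 km = 63 km.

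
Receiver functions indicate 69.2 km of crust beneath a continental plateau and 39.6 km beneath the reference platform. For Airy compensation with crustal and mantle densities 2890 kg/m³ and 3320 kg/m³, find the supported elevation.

3.83 km

Excess crust Δ = 69.2 km − 39.6 km = 29.6 km, split between elevation h and root r with h + r = Δ.
Airy balance ρ_c h = (ρ_m − ρ_c) r gives r = h ρ_c/(ρ_m − ρ_c), so h (1 + ρ_c/(ρ_m − ρ_c)) = Δ, i.e. h = Δ (ρ_m − ρ_c)/ρ_m.
h = 29.6 km × 430/3320 = 3.83 km.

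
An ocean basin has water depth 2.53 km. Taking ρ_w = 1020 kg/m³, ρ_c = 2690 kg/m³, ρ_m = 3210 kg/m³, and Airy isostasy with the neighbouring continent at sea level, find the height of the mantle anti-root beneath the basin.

Equating mass per unit area of the two columns: replacing crust with seawater at the top is compensated by replacing crust with mantle at the base: d (ρ_c − ρ_w) = a (ρ_m − ρ_c).
a = d (ρ_c − ρ_w)/(ρ_m − ρ_c) = 2.53 km × 1670/520 = 8.13 km.

8.13 km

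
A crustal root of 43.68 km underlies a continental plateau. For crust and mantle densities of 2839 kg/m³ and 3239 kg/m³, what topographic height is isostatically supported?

6.15 km

For local isostatic compensation: ρ_c h = (ρ_m − ρ_c) r.
h = r (ρ_m − ρ_c) / ρ_c = 43.68 km × (3239 − 2839) / 2839 = 6.15 km.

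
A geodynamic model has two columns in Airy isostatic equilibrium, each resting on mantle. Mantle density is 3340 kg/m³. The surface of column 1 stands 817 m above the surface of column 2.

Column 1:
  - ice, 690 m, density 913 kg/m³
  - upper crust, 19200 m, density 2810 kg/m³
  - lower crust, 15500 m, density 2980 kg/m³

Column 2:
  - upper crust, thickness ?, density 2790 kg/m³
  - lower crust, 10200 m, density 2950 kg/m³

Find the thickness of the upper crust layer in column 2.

Take the compensation level at the base of the deeper column (depth z_c below the surface of column 1) and equate Σ ρ_i t_i down to z_c; mantle fills any gap and the z_c terms cancel.
Column 1: 690×913 + 19200×2810 + 15500×2980 + (z_c − 35390)×3340
Column 2: 817×0 + x×2790 + 10200×2950 + (z_c − 817 − 10200 − x)×3340
The z_c×3340 term appears on both sides and cancels. Collect the known terms of each column as K = Σ(ρt)_known − 3340 × (depth of known layers): K_1 = 100771970 − 3340×35390 = −17430630; K_2 = 30090000 − 3340×(817 + 10200) = −6706780.
Balance: K_1 = K_2 − x×(3340 − 2790), so x = (K_2 − K_1)/(3340 − 2790) = 10723800/550 = 19500 m.

19500 m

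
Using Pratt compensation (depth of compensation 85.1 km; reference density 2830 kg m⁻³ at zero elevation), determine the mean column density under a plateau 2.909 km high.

2740 kg m⁻³

Pratt balance: ρ_ref D = ρ (D + h).
ρ = ρ_ref D/(D + h) = 2830 × 85.1 km/(85.1 km + 2.909 km) = 2740 kg m⁻³.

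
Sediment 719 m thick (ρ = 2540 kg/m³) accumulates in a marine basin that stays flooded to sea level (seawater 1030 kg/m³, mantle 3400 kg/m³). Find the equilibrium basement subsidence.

458 m

Submarine loading: the sediment displaces seawater, and the subsidence is in turn flooded, so s (ρ_m − ρ_w) = t (ρ_sed − ρ_w).
s = 719 m × (2540 − 1030) / (3400 − 1030) = 458 m.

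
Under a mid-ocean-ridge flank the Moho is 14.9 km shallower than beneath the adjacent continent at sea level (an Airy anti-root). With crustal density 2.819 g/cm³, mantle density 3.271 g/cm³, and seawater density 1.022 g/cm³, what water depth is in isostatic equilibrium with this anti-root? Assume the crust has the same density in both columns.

3.75 km

Replacing a thickness d of crust by seawater at the top must be balanced by replacing crust with mantle at the base: d (ρ_c − ρ_w) = a (ρ_m − ρ_c).
d = a (ρ_m − ρ_c)/(ρ_c − ρ_w) = 14.9 km × 0.452/1.797 = 3.75 km.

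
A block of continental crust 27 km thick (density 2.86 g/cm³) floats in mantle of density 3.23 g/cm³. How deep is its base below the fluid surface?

Draft d = t ρ_obj/ρ_fluid = 27 km × 2.86/3.23 = 23.9 km.

23.9 km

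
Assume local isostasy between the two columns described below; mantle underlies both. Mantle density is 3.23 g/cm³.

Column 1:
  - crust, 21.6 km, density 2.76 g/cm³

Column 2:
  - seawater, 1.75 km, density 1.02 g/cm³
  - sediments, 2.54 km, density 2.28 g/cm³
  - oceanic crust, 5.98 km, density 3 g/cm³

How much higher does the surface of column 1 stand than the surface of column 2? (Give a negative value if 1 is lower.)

0.773 km

For any compensation level in the mantle, the mantle terms cancel and isostasy reduces to e = (Σt_1 − Σt_2) − (Σ(ρt)_1 − Σ(ρt)_2) / ρ_m.
Σt_1 = 21.6 km; Σt_2 = 10.27 km; Σ(ρt)_1 = 59.616; Σ(ρt)_2 = 25.5162 (in km·g/cm³).
e = (21.6 − 10.27) − (59.616 − 25.5162) / 3.23 = 0.773 km.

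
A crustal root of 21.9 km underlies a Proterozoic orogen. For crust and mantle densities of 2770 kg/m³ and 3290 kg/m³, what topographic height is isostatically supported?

In Airy isostatic equilibrium: ρ_c h = (ρ_m − ρ_c) r.
h = r (ρ_m − ρ_c) / ρ_c = 21.9 km × (3290 − 2770) / 2770 = 4.11 km.

4.11 km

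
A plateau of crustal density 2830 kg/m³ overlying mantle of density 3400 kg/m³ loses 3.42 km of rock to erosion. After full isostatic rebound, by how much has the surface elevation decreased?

Rebound u = e ρ_c/ρ_m = 3.42 km × 2830/3400 = 2.847 km.
Net surface drop = e − u = 3.42 km − 2.847 km = e (ρ_m − ρ_c)/ρ_m = 0.573 km.

0.573 km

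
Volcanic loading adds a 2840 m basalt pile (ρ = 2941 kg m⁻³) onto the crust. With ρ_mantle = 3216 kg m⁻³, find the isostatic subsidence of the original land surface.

Subaerial loading: s = t ρ_load / ρ_m.
s = 2840 m × 2941/3216 = 2600 m.

2600 m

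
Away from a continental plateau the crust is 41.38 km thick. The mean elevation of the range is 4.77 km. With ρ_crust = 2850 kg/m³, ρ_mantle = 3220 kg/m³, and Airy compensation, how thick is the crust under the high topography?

Root depth r = h ρ_c / (ρ_m − ρ_c) = 4.77 km × 2850 / 370 = 36.74 km.
Total thickness = T + h + r = 41.38 km + 4.77 km + 36.74 km = 82.9 km.

82.9 km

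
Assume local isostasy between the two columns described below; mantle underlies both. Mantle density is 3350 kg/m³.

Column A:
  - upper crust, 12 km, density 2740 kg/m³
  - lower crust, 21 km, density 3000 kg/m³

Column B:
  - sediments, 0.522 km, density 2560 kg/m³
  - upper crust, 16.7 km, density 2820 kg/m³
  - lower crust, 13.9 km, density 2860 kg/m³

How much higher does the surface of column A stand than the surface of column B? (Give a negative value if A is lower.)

For any compensation level in the mantle, the mantle terms cancel and isostasy reduces to e = (Σt_A − Σt_B) − (Σ(ρt)_A − Σ(ρt)_B) / ρ_m.
Σt_A = 33 km; Σt_B = 31.122 km; Σ(ρt)_A = 95880; Σ(ρt)_B = 88184.32 (in km·kg/m³).
e = (33 − 31.122) − (95880 − 88184.32) / 3350 = −0.419 km.

−0.419 km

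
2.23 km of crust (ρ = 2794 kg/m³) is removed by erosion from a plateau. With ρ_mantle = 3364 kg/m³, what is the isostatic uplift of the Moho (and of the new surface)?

Unloading: uplift u = e ρ_c/ρ_m = 2.23 km × 2794/3364 = 1.85 km.

1.85 km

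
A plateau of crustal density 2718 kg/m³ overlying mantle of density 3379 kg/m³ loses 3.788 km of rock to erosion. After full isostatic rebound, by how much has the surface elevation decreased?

0.741 km

Rebound u = e ρ_c/ρ_m = 3.788 km × 2718/3379 = 3.047 km.
Net surface drop = e − u = 3.788 km − 3.047 km = e (ρ_m − ρ_c)/ρ_m = 0.741 km.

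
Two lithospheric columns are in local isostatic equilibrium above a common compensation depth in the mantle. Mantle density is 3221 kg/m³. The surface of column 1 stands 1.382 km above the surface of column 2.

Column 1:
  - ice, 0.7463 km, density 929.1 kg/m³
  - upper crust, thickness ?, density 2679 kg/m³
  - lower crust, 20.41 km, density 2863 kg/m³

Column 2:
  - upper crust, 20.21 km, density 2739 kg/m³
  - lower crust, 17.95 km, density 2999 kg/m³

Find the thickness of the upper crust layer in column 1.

Take the compensation level at the base of the deeper column (depth z_c below the surface of column 1) and equate Σ ρ_i t_i down to z_c; mantle fills any gap and the z_c terms cancel.
Column 1: 0.7463×929.1 + x×2679 + 20.41×2863 + (z_c − 21.1563 − x)×3221
Column 2: 1.382×0 + 20.21×2739 + 17.95×2999 + (z_c − 1.382 − 38.16)×3221
The z_c×3221 term appears on both sides and cancels. Collect the known terms of each column as K = Σ(ρt)_known − 3221 × (depth of known layers): K_1 = 59127.2173 − 3221×21.1563 = −9017.22497; K_2 = 109187.24 − 3221×(1.382 + 38.16) = −18177.542.
Balance: K_1 − x×(3221 − 2679) = K_2, so x = (K_1 − K_2)/(3221 − 2679) = 9160.32/542 = 16.9 km.

16.9 km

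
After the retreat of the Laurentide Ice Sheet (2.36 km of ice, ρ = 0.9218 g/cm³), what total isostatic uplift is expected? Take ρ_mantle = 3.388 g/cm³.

Removing the load lets mantle flow back in; uplift u satisfies ρ_ice t = ρ_m u.
u = t ρ_ice/ρ_m = 2.36 km × 0.9218/3.388 = 0.642 km.

0.642 km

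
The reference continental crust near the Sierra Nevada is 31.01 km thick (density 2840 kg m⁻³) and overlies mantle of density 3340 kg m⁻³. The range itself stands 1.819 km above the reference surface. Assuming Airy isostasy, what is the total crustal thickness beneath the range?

43.2 km

Root depth r = h ρ_c / (ρ_m − ρ_c) = 1.819 km × 2840 / 500 = 10.33 km.
Total thickness = T + h + r = 31.01 km + 1.819 km + 10.33 km = 43.2 km.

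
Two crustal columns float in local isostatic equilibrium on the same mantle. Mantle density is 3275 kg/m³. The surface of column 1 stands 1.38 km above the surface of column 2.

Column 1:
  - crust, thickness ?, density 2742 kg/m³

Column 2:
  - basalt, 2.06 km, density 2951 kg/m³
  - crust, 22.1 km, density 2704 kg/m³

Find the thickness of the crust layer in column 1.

33.4 km

Take the compensation level at the base of the deeper column (depth z_c below the surface of column 1) and equate Σ ρ_i t_i down to z_c; mantle fills any gap and the z_c terms cancel.
Column 1: x×2742 + (z_c − 0 − x)×3275
Column 2: 1.38×0 + 2.06×2951 + 22.1×2704 + (z_c − 1.38 − 24.16)×3275
The z_c×3275 term appears on both sides and cancels. Collect the known terms of each column as K = Σ(ρt)_known − 3275 × (depth of known layers): K_1 = 0 − 3275×0 = 0; K_2 = 65837.46 − 3275×(1.38 + 24.16) = −17806.04.
Balance: K_1 − x×(3275 − 2742) = K_2, so x = (K_1 − K_2)/(3275 − 2742) = 17806/533 = 33.4 km.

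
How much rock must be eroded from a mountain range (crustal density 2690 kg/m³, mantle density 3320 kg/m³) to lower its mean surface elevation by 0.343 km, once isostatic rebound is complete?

1.81 km

Net drop Δ = e − u = e − e ρ_c/ρ_m = e (ρ_m − ρ_c)/ρ_m.
e = Δ ρ_m/(ρ_m − ρ_c) = 0.343 km × 3320/630 = 1.81 km.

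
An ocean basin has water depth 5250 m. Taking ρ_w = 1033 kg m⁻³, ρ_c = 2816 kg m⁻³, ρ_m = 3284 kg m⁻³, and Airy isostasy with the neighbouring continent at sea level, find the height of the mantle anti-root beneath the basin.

20000 m

Isostatic balance requires: replacing crust with seawater at the top is compensated by replacing crust with mantle at the base: d (ρ_c − ρ_w) = a (ρ_m − ρ_c).
a = d (ρ_c − ρ_w)/(ρ_m − ρ_c) = 5250 m × 1783/468 = 20000 m.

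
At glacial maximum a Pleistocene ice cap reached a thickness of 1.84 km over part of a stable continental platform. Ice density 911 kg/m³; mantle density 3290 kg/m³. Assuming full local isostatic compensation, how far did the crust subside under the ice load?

0.509 km

In Airy isostatic equilibrium: the ice load ρ_ice t is balanced by mantle displaced below, ρ_m s.
s = t ρ_ice / ρ_m = 1.84 km × 911/3290 = 0.509 km.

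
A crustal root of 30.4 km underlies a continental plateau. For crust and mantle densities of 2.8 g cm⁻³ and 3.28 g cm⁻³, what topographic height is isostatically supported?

Balancing pressure at the compensation depth: ρ_c h = (ρ_m − ρ_c) r.
h = r (ρ_m − ρ_c) / ρ_c = 30.4 km × (3.28 − 2.8) / 2.8 = 5.21 km.

5.21 km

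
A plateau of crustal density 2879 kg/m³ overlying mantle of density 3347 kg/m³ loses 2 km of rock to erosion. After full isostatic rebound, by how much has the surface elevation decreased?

0.28 km

Rebound u = e ρ_c/ρ_m = 2 km × 2879/3347 = 1.72 km.
Net surface drop = e − u = 2 km − 1.72 km = e (ρ_m − ρ_c)/ρ_m = 0.28 km.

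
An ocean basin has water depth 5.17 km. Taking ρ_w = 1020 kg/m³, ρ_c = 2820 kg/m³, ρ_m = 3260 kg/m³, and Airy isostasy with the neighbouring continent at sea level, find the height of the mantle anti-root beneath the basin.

21.1 km

Isostatic balance requires: replacing crust with seawater at the top is compensated by replacing crust with mantle at the base: d (ρ_c − ρ_w) = a (ρ_m − ρ_c).
a = d (ρ_c − ρ_w)/(ρ_m − ρ_c) = 5.17 km × 1800/440 = 21.1 km.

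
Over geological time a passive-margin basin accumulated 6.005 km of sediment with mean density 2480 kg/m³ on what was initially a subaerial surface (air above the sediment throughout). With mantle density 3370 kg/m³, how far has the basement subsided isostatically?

4.42 km

Subaerial load: s = t ρ_sed / ρ_m = 6.005 km × 2480/3370 = 4.42 km.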